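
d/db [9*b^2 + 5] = 18*b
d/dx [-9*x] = -9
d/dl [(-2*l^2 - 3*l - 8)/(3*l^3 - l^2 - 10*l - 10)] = (6*l^4 + 18*l^3 + 89*l^2 + 24*l - 50)/(9*l^6 - 6*l^5 - 59*l^4 - 40*l^3 + 120*l^2 + 200*l + 100)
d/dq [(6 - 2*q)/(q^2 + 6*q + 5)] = 2*(-q^2 - 6*q + 2*(q - 3)*(q + 3) - 5)/(q^2 + 6*q + 5)^2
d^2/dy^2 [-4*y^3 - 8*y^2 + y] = -24*y - 16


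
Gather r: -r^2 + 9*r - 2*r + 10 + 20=-r^2 + 7*r + 30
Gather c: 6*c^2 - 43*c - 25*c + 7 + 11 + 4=6*c^2 - 68*c + 22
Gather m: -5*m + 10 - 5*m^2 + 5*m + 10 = 20 - 5*m^2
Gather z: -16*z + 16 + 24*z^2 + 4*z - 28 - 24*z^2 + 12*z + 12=0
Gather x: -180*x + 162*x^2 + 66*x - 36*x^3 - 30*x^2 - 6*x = -36*x^3 + 132*x^2 - 120*x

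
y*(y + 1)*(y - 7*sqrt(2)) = y^3 - 7*sqrt(2)*y^2 + y^2 - 7*sqrt(2)*y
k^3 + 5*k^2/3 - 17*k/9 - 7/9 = (k - 1)*(k + 1/3)*(k + 7/3)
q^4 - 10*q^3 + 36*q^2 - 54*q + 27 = (q - 3)^3*(q - 1)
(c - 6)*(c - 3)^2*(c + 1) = c^4 - 11*c^3 + 33*c^2 - 9*c - 54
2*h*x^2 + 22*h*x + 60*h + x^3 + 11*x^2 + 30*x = (2*h + x)*(x + 5)*(x + 6)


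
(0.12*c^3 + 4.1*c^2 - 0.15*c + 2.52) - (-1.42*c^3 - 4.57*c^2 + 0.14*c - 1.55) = 1.54*c^3 + 8.67*c^2 - 0.29*c + 4.07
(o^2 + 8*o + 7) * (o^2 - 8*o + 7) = o^4 - 50*o^2 + 49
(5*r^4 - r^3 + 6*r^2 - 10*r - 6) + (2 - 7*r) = 5*r^4 - r^3 + 6*r^2 - 17*r - 4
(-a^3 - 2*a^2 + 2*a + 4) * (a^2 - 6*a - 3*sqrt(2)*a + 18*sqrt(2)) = -a^5 + 4*a^4 + 3*sqrt(2)*a^4 - 12*sqrt(2)*a^3 + 14*a^3 - 42*sqrt(2)*a^2 - 8*a^2 - 24*a + 24*sqrt(2)*a + 72*sqrt(2)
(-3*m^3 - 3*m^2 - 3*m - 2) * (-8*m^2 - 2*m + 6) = 24*m^5 + 30*m^4 + 12*m^3 + 4*m^2 - 14*m - 12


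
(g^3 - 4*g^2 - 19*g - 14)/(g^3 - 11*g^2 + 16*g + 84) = (g + 1)/(g - 6)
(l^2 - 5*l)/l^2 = (l - 5)/l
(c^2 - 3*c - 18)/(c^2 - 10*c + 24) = (c + 3)/(c - 4)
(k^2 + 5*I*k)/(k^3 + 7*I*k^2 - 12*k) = (k + 5*I)/(k^2 + 7*I*k - 12)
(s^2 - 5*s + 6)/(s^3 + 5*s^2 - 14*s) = (s - 3)/(s*(s + 7))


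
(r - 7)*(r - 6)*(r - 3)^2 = r^4 - 19*r^3 + 129*r^2 - 369*r + 378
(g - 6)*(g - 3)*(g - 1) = g^3 - 10*g^2 + 27*g - 18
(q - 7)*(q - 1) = q^2 - 8*q + 7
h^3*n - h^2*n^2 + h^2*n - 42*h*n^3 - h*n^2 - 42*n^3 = (h - 7*n)*(h + 6*n)*(h*n + n)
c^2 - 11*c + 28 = (c - 7)*(c - 4)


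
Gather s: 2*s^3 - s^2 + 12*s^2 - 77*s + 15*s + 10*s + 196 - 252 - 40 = 2*s^3 + 11*s^2 - 52*s - 96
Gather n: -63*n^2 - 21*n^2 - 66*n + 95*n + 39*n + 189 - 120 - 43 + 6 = -84*n^2 + 68*n + 32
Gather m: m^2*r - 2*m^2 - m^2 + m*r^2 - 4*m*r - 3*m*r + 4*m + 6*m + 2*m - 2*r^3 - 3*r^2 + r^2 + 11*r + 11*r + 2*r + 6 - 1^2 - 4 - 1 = m^2*(r - 3) + m*(r^2 - 7*r + 12) - 2*r^3 - 2*r^2 + 24*r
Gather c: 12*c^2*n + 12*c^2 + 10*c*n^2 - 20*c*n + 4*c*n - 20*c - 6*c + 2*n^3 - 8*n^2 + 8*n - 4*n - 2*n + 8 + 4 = c^2*(12*n + 12) + c*(10*n^2 - 16*n - 26) + 2*n^3 - 8*n^2 + 2*n + 12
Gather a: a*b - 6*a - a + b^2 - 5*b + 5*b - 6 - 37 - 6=a*(b - 7) + b^2 - 49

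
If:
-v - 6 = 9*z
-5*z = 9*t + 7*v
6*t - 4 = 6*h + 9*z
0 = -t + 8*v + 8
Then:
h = 2509/2118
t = 352/353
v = -309/353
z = -201/353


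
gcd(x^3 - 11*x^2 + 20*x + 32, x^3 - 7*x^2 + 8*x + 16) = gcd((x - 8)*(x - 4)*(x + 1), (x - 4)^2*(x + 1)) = x^2 - 3*x - 4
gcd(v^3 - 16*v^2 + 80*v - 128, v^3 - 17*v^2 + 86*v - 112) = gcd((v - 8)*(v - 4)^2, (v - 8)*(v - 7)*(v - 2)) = v - 8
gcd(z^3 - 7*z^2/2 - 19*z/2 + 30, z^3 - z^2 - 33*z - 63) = z + 3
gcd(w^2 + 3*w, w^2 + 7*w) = w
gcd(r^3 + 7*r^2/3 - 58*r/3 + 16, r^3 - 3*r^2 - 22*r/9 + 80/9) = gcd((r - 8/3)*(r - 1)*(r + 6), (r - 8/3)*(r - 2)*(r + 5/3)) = r - 8/3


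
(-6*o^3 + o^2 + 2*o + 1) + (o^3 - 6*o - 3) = -5*o^3 + o^2 - 4*o - 2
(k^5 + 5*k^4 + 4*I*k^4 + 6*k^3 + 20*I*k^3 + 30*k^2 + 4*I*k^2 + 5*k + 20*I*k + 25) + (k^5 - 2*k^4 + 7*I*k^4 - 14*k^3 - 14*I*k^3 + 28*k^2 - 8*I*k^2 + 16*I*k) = 2*k^5 + 3*k^4 + 11*I*k^4 - 8*k^3 + 6*I*k^3 + 58*k^2 - 4*I*k^2 + 5*k + 36*I*k + 25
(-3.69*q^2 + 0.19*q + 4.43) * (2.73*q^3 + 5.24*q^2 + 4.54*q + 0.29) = -10.0737*q^5 - 18.8169*q^4 - 3.6631*q^3 + 23.0057*q^2 + 20.1673*q + 1.2847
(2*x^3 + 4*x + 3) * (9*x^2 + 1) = 18*x^5 + 38*x^3 + 27*x^2 + 4*x + 3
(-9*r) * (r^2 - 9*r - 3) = -9*r^3 + 81*r^2 + 27*r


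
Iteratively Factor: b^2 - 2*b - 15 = (b + 3)*(b - 5)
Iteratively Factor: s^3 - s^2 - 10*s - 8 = (s + 1)*(s^2 - 2*s - 8) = (s + 1)*(s + 2)*(s - 4)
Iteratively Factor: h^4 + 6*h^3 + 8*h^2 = (h + 4)*(h^3 + 2*h^2) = (h + 2)*(h + 4)*(h^2) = h*(h + 2)*(h + 4)*(h)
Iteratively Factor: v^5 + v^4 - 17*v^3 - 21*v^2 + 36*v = (v - 4)*(v^4 + 5*v^3 + 3*v^2 - 9*v) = v*(v - 4)*(v^3 + 5*v^2 + 3*v - 9) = v*(v - 4)*(v + 3)*(v^2 + 2*v - 3) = v*(v - 4)*(v - 1)*(v + 3)*(v + 3)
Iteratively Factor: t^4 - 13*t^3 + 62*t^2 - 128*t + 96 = (t - 4)*(t^3 - 9*t^2 + 26*t - 24) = (t - 4)^2*(t^2 - 5*t + 6) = (t - 4)^2*(t - 2)*(t - 3)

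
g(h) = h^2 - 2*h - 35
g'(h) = 2*h - 2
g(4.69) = -22.38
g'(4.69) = 7.38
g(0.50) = -35.75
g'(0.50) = -1.00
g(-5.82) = 10.51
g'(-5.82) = -13.64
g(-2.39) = -24.51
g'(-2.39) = -6.78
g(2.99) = -32.04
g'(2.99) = 3.98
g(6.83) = -2.01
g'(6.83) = 11.66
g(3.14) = -31.42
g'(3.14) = 4.28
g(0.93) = -36.00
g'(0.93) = -0.14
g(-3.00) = -20.00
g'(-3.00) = -8.00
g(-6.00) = 13.00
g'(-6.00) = -14.00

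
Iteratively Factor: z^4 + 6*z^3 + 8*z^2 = (z + 2)*(z^3 + 4*z^2) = z*(z + 2)*(z^2 + 4*z) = z^2*(z + 2)*(z + 4)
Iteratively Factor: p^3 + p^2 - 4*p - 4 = (p + 1)*(p^2 - 4) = (p - 2)*(p + 1)*(p + 2)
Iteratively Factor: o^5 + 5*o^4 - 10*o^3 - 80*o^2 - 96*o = (o)*(o^4 + 5*o^3 - 10*o^2 - 80*o - 96) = o*(o - 4)*(o^3 + 9*o^2 + 26*o + 24) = o*(o - 4)*(o + 4)*(o^2 + 5*o + 6) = o*(o - 4)*(o + 3)*(o + 4)*(o + 2)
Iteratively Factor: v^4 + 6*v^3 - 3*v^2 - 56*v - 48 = (v + 4)*(v^3 + 2*v^2 - 11*v - 12) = (v - 3)*(v + 4)*(v^2 + 5*v + 4) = (v - 3)*(v + 1)*(v + 4)*(v + 4)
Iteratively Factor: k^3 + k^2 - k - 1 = (k + 1)*(k^2 - 1) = (k - 1)*(k + 1)*(k + 1)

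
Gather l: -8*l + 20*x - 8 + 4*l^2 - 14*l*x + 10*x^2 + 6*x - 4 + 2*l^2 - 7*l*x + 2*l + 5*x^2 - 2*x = 6*l^2 + l*(-21*x - 6) + 15*x^2 + 24*x - 12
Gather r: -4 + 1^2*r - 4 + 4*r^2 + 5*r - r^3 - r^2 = -r^3 + 3*r^2 + 6*r - 8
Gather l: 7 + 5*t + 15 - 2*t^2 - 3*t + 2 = -2*t^2 + 2*t + 24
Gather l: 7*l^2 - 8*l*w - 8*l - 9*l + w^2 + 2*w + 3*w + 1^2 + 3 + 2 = 7*l^2 + l*(-8*w - 17) + w^2 + 5*w + 6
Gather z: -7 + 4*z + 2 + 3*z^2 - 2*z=3*z^2 + 2*z - 5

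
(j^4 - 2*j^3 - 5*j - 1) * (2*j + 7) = 2*j^5 + 3*j^4 - 14*j^3 - 10*j^2 - 37*j - 7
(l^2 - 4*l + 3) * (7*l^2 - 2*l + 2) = 7*l^4 - 30*l^3 + 31*l^2 - 14*l + 6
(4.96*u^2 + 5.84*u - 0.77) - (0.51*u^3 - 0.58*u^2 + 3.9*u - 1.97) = -0.51*u^3 + 5.54*u^2 + 1.94*u + 1.2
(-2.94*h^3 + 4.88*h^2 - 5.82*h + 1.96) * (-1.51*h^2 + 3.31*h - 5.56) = 4.4394*h^5 - 17.1002*h^4 + 41.2874*h^3 - 49.3566*h^2 + 38.8468*h - 10.8976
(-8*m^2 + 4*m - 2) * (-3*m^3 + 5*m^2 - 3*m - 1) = 24*m^5 - 52*m^4 + 50*m^3 - 14*m^2 + 2*m + 2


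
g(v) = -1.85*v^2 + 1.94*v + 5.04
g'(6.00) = -20.26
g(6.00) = -49.92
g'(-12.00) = 46.34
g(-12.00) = -284.64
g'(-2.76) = 12.15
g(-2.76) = -14.41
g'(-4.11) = 17.15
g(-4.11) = -34.18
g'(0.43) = 0.35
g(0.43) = 5.53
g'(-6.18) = 24.81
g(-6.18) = -77.61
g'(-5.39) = 21.88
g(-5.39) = -59.16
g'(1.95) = -5.28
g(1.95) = 1.79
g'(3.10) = -9.53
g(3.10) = -6.72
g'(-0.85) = 5.08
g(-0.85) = 2.05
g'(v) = 1.94 - 3.7*v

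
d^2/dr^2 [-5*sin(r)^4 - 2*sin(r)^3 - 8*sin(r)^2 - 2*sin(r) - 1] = 80*sin(r)^4 + 18*sin(r)^3 - 28*sin(r)^2 - 10*sin(r) - 16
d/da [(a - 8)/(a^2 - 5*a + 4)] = (a^2 - 5*a - (a - 8)*(2*a - 5) + 4)/(a^2 - 5*a + 4)^2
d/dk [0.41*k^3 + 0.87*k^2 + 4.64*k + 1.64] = 1.23*k^2 + 1.74*k + 4.64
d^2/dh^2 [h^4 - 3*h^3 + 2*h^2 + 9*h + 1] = 12*h^2 - 18*h + 4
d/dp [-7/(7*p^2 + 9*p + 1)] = 7*(14*p + 9)/(7*p^2 + 9*p + 1)^2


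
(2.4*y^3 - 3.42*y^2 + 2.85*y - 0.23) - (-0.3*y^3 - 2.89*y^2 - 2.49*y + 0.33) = 2.7*y^3 - 0.53*y^2 + 5.34*y - 0.56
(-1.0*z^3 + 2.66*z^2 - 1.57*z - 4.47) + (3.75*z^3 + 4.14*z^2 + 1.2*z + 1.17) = 2.75*z^3 + 6.8*z^2 - 0.37*z - 3.3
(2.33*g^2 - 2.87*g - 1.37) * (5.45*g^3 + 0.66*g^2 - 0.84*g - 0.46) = 12.6985*g^5 - 14.1037*g^4 - 11.3179*g^3 + 0.4348*g^2 + 2.471*g + 0.6302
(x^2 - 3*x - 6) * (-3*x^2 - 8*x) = -3*x^4 + x^3 + 42*x^2 + 48*x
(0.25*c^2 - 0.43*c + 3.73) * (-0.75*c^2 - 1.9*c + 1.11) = -0.1875*c^4 - 0.1525*c^3 - 1.703*c^2 - 7.5643*c + 4.1403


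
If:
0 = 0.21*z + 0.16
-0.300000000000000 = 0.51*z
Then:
No Solution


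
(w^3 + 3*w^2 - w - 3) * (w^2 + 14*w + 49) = w^5 + 17*w^4 + 90*w^3 + 130*w^2 - 91*w - 147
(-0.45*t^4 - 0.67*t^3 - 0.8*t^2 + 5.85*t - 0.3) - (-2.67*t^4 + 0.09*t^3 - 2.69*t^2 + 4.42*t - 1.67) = 2.22*t^4 - 0.76*t^3 + 1.89*t^2 + 1.43*t + 1.37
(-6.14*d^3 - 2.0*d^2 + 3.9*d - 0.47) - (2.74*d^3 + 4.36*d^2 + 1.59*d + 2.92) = -8.88*d^3 - 6.36*d^2 + 2.31*d - 3.39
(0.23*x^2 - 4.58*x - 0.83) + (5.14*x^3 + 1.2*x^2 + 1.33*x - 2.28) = 5.14*x^3 + 1.43*x^2 - 3.25*x - 3.11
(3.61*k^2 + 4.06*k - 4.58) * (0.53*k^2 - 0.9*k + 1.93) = 1.9133*k^4 - 1.0972*k^3 + 0.885899999999999*k^2 + 11.9578*k - 8.8394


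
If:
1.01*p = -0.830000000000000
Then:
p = -0.82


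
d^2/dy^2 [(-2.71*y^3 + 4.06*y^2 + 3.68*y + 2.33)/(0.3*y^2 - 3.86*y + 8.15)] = (-4.44089209850063e-16*y^5 + 1.4210854715202e-14*y^4 - 57.4385720000001*y^3 + 453.22134*y^2 - 1150.20429*y + 828.927376)/(0.027*y^6 - 1.0422*y^5 + 15.61014*y^4 - 114.138656*y^3 + 424.07547*y^2 - 769.17255*y + 541.343375)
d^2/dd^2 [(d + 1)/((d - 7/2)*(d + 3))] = 8*(2*d^3 + 6*d^2 + 60*d + 11)/(8*d^6 - 12*d^5 - 246*d^4 + 251*d^3 + 2583*d^2 - 1323*d - 9261)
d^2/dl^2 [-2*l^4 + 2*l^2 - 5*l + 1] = 4 - 24*l^2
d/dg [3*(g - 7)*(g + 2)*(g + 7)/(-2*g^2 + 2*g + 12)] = 3*(-g^2 + 6*g - 49)/(2*(g^2 - 6*g + 9))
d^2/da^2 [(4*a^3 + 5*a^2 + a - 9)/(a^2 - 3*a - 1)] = 16*(7*a^3 + 3*a^2 + 12*a - 11)/(a^6 - 9*a^5 + 24*a^4 - 9*a^3 - 24*a^2 - 9*a - 1)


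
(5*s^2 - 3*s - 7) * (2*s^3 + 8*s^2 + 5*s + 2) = 10*s^5 + 34*s^4 - 13*s^3 - 61*s^2 - 41*s - 14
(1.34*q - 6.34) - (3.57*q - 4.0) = -2.23*q - 2.34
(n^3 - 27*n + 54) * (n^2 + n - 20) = n^5 + n^4 - 47*n^3 + 27*n^2 + 594*n - 1080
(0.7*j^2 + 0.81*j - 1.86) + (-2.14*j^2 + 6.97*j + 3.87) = -1.44*j^2 + 7.78*j + 2.01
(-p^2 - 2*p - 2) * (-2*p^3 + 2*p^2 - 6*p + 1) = 2*p^5 + 2*p^4 + 6*p^3 + 7*p^2 + 10*p - 2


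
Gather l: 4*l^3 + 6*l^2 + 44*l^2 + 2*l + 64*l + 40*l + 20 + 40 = 4*l^3 + 50*l^2 + 106*l + 60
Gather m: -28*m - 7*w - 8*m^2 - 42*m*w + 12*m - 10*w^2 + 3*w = -8*m^2 + m*(-42*w - 16) - 10*w^2 - 4*w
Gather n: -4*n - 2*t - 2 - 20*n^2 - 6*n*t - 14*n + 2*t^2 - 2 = -20*n^2 + n*(-6*t - 18) + 2*t^2 - 2*t - 4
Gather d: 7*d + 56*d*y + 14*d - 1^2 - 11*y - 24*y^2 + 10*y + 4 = d*(56*y + 21) - 24*y^2 - y + 3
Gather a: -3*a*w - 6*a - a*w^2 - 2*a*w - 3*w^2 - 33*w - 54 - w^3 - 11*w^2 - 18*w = a*(-w^2 - 5*w - 6) - w^3 - 14*w^2 - 51*w - 54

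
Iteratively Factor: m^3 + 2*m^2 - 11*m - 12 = (m + 1)*(m^2 + m - 12) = (m - 3)*(m + 1)*(m + 4)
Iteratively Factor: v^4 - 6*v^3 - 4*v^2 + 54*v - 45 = (v - 3)*(v^3 - 3*v^2 - 13*v + 15) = (v - 3)*(v + 3)*(v^2 - 6*v + 5) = (v - 3)*(v - 1)*(v + 3)*(v - 5)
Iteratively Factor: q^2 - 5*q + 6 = (q - 3)*(q - 2)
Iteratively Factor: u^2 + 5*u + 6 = (u + 2)*(u + 3)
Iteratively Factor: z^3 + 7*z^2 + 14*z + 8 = (z + 1)*(z^2 + 6*z + 8) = (z + 1)*(z + 4)*(z + 2)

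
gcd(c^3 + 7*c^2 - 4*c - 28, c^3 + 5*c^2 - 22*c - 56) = c^2 + 9*c + 14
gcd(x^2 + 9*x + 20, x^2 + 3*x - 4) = x + 4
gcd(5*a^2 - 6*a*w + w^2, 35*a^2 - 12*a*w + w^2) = -5*a + w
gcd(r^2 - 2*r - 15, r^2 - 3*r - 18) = r + 3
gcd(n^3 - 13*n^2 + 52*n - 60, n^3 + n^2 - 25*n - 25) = n - 5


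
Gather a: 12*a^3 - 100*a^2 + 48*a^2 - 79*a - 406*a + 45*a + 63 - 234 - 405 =12*a^3 - 52*a^2 - 440*a - 576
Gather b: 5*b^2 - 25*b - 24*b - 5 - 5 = 5*b^2 - 49*b - 10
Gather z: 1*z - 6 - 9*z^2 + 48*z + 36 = -9*z^2 + 49*z + 30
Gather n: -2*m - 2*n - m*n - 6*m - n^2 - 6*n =-8*m - n^2 + n*(-m - 8)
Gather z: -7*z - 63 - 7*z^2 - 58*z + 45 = -7*z^2 - 65*z - 18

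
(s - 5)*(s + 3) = s^2 - 2*s - 15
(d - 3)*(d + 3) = d^2 - 9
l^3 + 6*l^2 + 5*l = l*(l + 1)*(l + 5)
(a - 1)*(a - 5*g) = a^2 - 5*a*g - a + 5*g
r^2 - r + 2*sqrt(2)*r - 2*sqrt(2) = (r - 1)*(r + 2*sqrt(2))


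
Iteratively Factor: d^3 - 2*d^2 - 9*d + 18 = (d + 3)*(d^2 - 5*d + 6) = (d - 3)*(d + 3)*(d - 2)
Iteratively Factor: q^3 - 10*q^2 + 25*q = (q)*(q^2 - 10*q + 25) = q*(q - 5)*(q - 5)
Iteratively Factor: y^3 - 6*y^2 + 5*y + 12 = (y - 4)*(y^2 - 2*y - 3) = (y - 4)*(y - 3)*(y + 1)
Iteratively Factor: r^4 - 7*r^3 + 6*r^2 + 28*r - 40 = (r - 2)*(r^3 - 5*r^2 - 4*r + 20) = (r - 5)*(r - 2)*(r^2 - 4) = (r - 5)*(r - 2)^2*(r + 2)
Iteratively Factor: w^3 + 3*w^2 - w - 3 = (w + 1)*(w^2 + 2*w - 3) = (w - 1)*(w + 1)*(w + 3)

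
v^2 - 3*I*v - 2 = (v - 2*I)*(v - I)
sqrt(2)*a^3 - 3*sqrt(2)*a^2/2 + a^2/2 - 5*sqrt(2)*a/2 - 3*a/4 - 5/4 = (a - 5/2)*(a + 1)*(sqrt(2)*a + 1/2)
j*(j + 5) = j^2 + 5*j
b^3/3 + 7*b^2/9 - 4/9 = (b/3 + 1/3)*(b - 2/3)*(b + 2)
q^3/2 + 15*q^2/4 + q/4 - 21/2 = (q/2 + 1)*(q - 3/2)*(q + 7)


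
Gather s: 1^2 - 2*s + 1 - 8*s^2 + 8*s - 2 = -8*s^2 + 6*s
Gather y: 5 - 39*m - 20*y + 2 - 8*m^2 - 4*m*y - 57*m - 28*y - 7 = -8*m^2 - 96*m + y*(-4*m - 48)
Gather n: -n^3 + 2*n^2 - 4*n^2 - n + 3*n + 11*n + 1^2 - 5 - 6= -n^3 - 2*n^2 + 13*n - 10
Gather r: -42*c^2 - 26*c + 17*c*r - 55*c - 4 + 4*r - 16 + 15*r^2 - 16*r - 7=-42*c^2 - 81*c + 15*r^2 + r*(17*c - 12) - 27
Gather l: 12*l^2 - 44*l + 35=12*l^2 - 44*l + 35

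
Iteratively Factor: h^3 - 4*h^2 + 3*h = (h - 1)*(h^2 - 3*h) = h*(h - 1)*(h - 3)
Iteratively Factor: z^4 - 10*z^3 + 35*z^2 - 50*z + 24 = (z - 4)*(z^3 - 6*z^2 + 11*z - 6) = (z - 4)*(z - 1)*(z^2 - 5*z + 6) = (z - 4)*(z - 2)*(z - 1)*(z - 3)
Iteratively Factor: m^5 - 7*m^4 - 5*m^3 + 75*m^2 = (m - 5)*(m^4 - 2*m^3 - 15*m^2) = m*(m - 5)*(m^3 - 2*m^2 - 15*m) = m^2*(m - 5)*(m^2 - 2*m - 15) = m^2*(m - 5)^2*(m + 3)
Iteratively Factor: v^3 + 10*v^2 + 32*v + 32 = (v + 4)*(v^2 + 6*v + 8) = (v + 2)*(v + 4)*(v + 4)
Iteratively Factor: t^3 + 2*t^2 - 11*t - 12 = (t - 3)*(t^2 + 5*t + 4) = (t - 3)*(t + 1)*(t + 4)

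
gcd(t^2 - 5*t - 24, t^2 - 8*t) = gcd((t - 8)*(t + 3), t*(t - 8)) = t - 8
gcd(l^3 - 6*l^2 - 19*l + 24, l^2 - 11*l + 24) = l - 8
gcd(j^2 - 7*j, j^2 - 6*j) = j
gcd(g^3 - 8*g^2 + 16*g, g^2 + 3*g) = g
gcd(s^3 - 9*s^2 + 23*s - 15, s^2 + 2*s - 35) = s - 5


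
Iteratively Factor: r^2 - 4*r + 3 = (r - 1)*(r - 3)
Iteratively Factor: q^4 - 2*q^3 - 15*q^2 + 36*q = (q)*(q^3 - 2*q^2 - 15*q + 36) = q*(q - 3)*(q^2 + q - 12) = q*(q - 3)*(q + 4)*(q - 3)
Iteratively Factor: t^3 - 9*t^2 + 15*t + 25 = (t - 5)*(t^2 - 4*t - 5) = (t - 5)*(t + 1)*(t - 5)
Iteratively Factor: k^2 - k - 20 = (k + 4)*(k - 5)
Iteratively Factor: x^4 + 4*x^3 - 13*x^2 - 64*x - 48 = (x + 3)*(x^3 + x^2 - 16*x - 16) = (x - 4)*(x + 3)*(x^2 + 5*x + 4) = (x - 4)*(x + 1)*(x + 3)*(x + 4)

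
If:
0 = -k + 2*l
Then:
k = 2*l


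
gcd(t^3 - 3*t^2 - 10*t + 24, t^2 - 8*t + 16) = t - 4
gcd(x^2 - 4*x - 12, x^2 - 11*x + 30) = x - 6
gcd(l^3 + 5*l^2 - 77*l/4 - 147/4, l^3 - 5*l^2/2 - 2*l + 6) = l + 3/2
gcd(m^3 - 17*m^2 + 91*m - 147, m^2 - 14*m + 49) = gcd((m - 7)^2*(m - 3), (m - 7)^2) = m^2 - 14*m + 49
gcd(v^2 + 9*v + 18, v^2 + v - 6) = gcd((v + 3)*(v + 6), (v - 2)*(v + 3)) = v + 3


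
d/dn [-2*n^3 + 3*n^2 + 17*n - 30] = -6*n^2 + 6*n + 17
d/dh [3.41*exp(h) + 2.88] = 3.41*exp(h)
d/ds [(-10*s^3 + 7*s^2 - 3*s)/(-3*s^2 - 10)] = (30*s^4 + 291*s^2 - 140*s + 30)/(9*s^4 + 60*s^2 + 100)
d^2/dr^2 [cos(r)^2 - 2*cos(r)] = 2*cos(r) - 2*cos(2*r)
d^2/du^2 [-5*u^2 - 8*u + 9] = -10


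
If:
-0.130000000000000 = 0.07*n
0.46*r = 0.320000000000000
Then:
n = -1.86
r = 0.70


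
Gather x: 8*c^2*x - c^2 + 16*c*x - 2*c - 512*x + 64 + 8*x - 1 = -c^2 - 2*c + x*(8*c^2 + 16*c - 504) + 63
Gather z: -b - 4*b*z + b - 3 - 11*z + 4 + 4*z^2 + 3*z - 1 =4*z^2 + z*(-4*b - 8)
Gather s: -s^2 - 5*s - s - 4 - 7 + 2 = -s^2 - 6*s - 9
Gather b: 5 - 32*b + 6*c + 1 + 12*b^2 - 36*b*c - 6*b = 12*b^2 + b*(-36*c - 38) + 6*c + 6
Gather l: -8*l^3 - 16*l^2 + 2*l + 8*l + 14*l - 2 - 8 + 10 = -8*l^3 - 16*l^2 + 24*l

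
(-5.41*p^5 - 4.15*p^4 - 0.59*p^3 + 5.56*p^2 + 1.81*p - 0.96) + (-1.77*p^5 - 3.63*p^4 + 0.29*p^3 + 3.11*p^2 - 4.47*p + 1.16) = -7.18*p^5 - 7.78*p^4 - 0.3*p^3 + 8.67*p^2 - 2.66*p + 0.2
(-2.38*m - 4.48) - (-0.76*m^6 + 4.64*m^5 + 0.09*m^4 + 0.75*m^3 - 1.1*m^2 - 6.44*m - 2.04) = 0.76*m^6 - 4.64*m^5 - 0.09*m^4 - 0.75*m^3 + 1.1*m^2 + 4.06*m - 2.44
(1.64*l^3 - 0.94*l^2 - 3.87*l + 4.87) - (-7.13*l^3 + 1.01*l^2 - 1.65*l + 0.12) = 8.77*l^3 - 1.95*l^2 - 2.22*l + 4.75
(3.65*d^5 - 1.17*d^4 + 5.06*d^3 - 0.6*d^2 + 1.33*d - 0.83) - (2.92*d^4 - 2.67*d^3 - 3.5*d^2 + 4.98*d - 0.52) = 3.65*d^5 - 4.09*d^4 + 7.73*d^3 + 2.9*d^2 - 3.65*d - 0.31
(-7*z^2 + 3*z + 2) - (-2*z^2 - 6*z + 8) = -5*z^2 + 9*z - 6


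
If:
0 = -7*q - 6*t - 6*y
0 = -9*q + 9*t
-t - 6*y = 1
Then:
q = 1/12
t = 1/12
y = -13/72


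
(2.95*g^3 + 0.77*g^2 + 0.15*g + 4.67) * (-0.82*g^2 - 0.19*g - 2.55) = -2.419*g^5 - 1.1919*g^4 - 7.7918*g^3 - 5.8214*g^2 - 1.2698*g - 11.9085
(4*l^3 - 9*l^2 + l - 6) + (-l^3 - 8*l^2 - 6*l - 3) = 3*l^3 - 17*l^2 - 5*l - 9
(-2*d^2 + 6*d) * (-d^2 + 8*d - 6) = 2*d^4 - 22*d^3 + 60*d^2 - 36*d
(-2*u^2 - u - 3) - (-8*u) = -2*u^2 + 7*u - 3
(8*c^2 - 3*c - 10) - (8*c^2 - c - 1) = -2*c - 9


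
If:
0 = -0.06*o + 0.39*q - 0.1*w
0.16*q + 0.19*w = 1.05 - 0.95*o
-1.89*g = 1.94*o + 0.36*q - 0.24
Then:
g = 0.201420121967346*w - 1.01043585021486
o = 1.07734806629834 - 0.237042883451723*w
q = 0.219942120494607*w + 0.165745856353591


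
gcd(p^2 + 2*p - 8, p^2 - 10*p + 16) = p - 2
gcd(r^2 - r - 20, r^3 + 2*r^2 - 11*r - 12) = r + 4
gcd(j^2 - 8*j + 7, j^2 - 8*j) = 1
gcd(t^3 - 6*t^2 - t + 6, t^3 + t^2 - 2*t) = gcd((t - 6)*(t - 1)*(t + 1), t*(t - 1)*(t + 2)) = t - 1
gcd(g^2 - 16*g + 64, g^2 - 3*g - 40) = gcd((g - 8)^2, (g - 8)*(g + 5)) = g - 8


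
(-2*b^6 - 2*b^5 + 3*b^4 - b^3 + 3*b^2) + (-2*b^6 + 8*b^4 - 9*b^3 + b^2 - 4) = -4*b^6 - 2*b^5 + 11*b^4 - 10*b^3 + 4*b^2 - 4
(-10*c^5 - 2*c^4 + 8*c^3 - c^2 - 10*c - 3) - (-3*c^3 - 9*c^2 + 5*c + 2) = -10*c^5 - 2*c^4 + 11*c^3 + 8*c^2 - 15*c - 5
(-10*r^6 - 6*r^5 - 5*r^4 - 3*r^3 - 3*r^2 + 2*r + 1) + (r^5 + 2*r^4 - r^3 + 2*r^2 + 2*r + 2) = -10*r^6 - 5*r^5 - 3*r^4 - 4*r^3 - r^2 + 4*r + 3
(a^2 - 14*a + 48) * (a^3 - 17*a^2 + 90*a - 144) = a^5 - 31*a^4 + 376*a^3 - 2220*a^2 + 6336*a - 6912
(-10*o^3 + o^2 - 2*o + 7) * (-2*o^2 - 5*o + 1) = 20*o^5 + 48*o^4 - 11*o^3 - 3*o^2 - 37*o + 7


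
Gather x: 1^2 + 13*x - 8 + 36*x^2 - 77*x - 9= 36*x^2 - 64*x - 16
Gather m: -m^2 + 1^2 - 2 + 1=-m^2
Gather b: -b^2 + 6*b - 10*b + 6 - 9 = -b^2 - 4*b - 3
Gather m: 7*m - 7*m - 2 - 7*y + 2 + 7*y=0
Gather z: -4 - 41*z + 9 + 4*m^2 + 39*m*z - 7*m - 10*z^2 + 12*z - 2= 4*m^2 - 7*m - 10*z^2 + z*(39*m - 29) + 3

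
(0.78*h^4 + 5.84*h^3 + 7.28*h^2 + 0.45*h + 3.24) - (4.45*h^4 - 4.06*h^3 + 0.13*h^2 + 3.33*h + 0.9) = -3.67*h^4 + 9.9*h^3 + 7.15*h^2 - 2.88*h + 2.34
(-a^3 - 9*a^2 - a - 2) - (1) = -a^3 - 9*a^2 - a - 3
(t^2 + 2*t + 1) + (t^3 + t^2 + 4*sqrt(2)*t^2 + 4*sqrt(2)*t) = t^3 + 2*t^2 + 4*sqrt(2)*t^2 + 2*t + 4*sqrt(2)*t + 1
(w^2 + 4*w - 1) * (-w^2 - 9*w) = -w^4 - 13*w^3 - 35*w^2 + 9*w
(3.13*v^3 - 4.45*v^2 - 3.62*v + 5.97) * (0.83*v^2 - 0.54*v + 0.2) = 2.5979*v^5 - 5.3837*v^4 + 0.0244000000000004*v^3 + 6.0199*v^2 - 3.9478*v + 1.194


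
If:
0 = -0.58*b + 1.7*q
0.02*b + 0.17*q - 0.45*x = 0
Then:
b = 5.76923076923077*x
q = 1.9683257918552*x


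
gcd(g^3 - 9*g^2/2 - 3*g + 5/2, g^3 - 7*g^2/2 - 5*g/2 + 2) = g^2 + g/2 - 1/2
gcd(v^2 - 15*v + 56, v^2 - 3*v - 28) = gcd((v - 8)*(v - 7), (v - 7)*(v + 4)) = v - 7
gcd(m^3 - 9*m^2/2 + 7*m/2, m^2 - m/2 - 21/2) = m - 7/2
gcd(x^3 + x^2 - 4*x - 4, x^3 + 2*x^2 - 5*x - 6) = x^2 - x - 2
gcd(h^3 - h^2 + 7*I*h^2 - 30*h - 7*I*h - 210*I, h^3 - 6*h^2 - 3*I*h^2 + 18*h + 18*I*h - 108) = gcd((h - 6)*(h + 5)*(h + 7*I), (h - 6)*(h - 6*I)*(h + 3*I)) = h - 6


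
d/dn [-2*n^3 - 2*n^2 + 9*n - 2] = -6*n^2 - 4*n + 9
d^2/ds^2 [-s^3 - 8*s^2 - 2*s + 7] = -6*s - 16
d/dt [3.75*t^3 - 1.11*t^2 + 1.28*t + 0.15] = 11.25*t^2 - 2.22*t + 1.28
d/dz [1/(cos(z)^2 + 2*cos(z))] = 2*(sin(z)/cos(z)^2 + tan(z))/(cos(z) + 2)^2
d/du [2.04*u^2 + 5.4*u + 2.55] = 4.08*u + 5.4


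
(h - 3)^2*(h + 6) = h^3 - 27*h + 54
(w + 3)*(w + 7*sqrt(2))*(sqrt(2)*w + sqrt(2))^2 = 2*w^4 + 10*w^3 + 14*sqrt(2)*w^3 + 14*w^2 + 70*sqrt(2)*w^2 + 6*w + 98*sqrt(2)*w + 42*sqrt(2)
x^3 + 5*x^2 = x^2*(x + 5)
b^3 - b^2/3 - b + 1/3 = (b - 1)*(b - 1/3)*(b + 1)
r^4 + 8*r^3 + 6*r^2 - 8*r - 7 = (r - 1)*(r + 1)^2*(r + 7)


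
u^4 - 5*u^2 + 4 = (u - 2)*(u - 1)*(u + 1)*(u + 2)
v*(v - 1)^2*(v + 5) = v^4 + 3*v^3 - 9*v^2 + 5*v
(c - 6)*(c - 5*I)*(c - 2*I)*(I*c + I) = I*c^4 + 7*c^3 - 5*I*c^3 - 35*c^2 - 16*I*c^2 - 42*c + 50*I*c + 60*I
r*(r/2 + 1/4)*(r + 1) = r^3/2 + 3*r^2/4 + r/4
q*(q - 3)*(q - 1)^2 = q^4 - 5*q^3 + 7*q^2 - 3*q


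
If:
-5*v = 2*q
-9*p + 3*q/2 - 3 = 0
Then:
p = -5*v/12 - 1/3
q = -5*v/2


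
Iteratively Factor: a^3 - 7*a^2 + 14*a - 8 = (a - 1)*(a^2 - 6*a + 8) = (a - 2)*(a - 1)*(a - 4)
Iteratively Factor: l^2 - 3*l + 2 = (l - 1)*(l - 2)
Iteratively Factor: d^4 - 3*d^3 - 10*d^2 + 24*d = (d)*(d^3 - 3*d^2 - 10*d + 24) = d*(d - 4)*(d^2 + d - 6) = d*(d - 4)*(d + 3)*(d - 2)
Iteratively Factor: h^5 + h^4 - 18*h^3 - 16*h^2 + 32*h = (h - 1)*(h^4 + 2*h^3 - 16*h^2 - 32*h) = (h - 4)*(h - 1)*(h^3 + 6*h^2 + 8*h) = (h - 4)*(h - 1)*(h + 2)*(h^2 + 4*h) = (h - 4)*(h - 1)*(h + 2)*(h + 4)*(h)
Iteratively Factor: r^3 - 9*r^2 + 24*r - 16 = (r - 4)*(r^2 - 5*r + 4) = (r - 4)*(r - 1)*(r - 4)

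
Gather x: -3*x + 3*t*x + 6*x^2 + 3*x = 3*t*x + 6*x^2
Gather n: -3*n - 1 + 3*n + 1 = 0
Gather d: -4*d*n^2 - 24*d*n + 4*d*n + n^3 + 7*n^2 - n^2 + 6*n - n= d*(-4*n^2 - 20*n) + n^3 + 6*n^2 + 5*n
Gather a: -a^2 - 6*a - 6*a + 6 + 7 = -a^2 - 12*a + 13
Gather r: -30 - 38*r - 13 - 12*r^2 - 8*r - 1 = -12*r^2 - 46*r - 44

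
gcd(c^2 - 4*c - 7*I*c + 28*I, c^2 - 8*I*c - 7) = c - 7*I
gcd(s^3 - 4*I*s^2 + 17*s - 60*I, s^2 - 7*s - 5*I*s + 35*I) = s - 5*I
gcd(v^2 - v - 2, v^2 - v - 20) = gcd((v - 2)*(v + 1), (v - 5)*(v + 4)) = 1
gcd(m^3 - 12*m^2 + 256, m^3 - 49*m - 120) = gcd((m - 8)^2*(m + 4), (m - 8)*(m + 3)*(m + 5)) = m - 8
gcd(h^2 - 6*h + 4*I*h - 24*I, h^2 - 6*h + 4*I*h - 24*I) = h^2 + h*(-6 + 4*I) - 24*I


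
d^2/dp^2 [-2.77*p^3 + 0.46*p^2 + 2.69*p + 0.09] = 0.92 - 16.62*p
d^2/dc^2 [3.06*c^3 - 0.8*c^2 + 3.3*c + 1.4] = 18.36*c - 1.6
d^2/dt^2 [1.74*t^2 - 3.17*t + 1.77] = 3.48000000000000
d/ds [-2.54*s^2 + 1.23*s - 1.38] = 1.23 - 5.08*s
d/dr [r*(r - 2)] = 2*r - 2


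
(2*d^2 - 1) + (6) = 2*d^2 + 5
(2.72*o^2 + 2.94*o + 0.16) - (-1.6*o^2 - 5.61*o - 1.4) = 4.32*o^2 + 8.55*o + 1.56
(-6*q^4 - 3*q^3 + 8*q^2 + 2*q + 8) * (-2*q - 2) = 12*q^5 + 18*q^4 - 10*q^3 - 20*q^2 - 20*q - 16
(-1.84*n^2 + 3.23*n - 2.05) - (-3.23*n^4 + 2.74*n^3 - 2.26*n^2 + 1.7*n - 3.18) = 3.23*n^4 - 2.74*n^3 + 0.42*n^2 + 1.53*n + 1.13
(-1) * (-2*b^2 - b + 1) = 2*b^2 + b - 1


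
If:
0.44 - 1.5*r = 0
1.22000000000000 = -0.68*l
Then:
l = -1.79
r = 0.29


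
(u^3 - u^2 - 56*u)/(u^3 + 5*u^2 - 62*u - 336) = u/(u + 6)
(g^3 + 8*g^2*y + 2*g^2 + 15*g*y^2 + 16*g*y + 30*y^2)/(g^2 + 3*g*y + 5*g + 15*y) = (g^2 + 5*g*y + 2*g + 10*y)/(g + 5)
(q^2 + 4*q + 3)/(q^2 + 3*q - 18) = (q^2 + 4*q + 3)/(q^2 + 3*q - 18)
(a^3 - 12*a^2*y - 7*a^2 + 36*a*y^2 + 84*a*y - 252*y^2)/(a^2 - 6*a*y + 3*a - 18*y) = (a^2 - 6*a*y - 7*a + 42*y)/(a + 3)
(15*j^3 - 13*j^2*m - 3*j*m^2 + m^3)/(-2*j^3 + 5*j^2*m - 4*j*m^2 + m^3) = (-15*j^2 - 2*j*m + m^2)/(2*j^2 - 3*j*m + m^2)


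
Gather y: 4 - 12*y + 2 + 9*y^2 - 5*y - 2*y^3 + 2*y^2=-2*y^3 + 11*y^2 - 17*y + 6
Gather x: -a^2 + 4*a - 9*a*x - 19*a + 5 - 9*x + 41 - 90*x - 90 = -a^2 - 15*a + x*(-9*a - 99) - 44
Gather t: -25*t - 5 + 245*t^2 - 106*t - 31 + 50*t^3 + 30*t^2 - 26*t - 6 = 50*t^3 + 275*t^2 - 157*t - 42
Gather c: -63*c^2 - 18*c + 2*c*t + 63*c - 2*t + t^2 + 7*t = -63*c^2 + c*(2*t + 45) + t^2 + 5*t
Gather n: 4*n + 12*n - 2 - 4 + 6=16*n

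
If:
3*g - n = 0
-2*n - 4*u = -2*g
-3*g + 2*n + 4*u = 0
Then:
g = 0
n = 0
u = 0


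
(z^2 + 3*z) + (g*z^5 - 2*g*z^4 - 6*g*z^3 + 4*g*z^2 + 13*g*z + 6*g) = g*z^5 - 2*g*z^4 - 6*g*z^3 + 4*g*z^2 + 13*g*z + 6*g + z^2 + 3*z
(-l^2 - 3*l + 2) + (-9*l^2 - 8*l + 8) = -10*l^2 - 11*l + 10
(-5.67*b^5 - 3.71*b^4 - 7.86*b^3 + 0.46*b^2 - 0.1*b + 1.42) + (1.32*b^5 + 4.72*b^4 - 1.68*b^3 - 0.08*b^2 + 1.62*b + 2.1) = -4.35*b^5 + 1.01*b^4 - 9.54*b^3 + 0.38*b^2 + 1.52*b + 3.52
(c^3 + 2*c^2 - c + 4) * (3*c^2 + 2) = 3*c^5 + 6*c^4 - c^3 + 16*c^2 - 2*c + 8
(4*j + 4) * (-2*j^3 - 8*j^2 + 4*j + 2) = -8*j^4 - 40*j^3 - 16*j^2 + 24*j + 8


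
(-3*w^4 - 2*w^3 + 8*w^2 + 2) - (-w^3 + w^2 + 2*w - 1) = -3*w^4 - w^3 + 7*w^2 - 2*w + 3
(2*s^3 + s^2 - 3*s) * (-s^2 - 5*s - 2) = -2*s^5 - 11*s^4 - 6*s^3 + 13*s^2 + 6*s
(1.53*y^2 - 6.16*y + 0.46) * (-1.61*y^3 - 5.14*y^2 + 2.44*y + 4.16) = -2.4633*y^5 + 2.0534*y^4 + 34.655*y^3 - 11.03*y^2 - 24.5032*y + 1.9136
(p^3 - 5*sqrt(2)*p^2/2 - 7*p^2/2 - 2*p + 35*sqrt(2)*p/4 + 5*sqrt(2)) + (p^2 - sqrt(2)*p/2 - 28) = p^3 - 5*sqrt(2)*p^2/2 - 5*p^2/2 - 2*p + 33*sqrt(2)*p/4 - 28 + 5*sqrt(2)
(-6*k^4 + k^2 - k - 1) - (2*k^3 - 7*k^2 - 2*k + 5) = -6*k^4 - 2*k^3 + 8*k^2 + k - 6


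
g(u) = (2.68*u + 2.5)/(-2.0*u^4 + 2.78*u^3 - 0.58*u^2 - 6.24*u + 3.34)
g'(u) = (2.68*u + 2.5)*(8.0*u^3 - 8.34*u^2 + 1.16*u + 6.24)/(-2.0*u^4 + 2.78*u^3 - 0.58*u^2 - 6.24*u + 3.34)^2 + 2.68/(-2.0*u^4 + 2.78*u^3 - 0.58*u^2 - 6.24*u + 3.34)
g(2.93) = -0.11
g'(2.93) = 0.12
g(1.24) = -1.23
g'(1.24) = 2.08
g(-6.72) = 0.00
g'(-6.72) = 0.00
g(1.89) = -0.44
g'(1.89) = 0.67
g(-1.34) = 0.44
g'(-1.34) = 4.17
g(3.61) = -0.05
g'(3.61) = 0.05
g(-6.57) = 0.00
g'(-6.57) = 0.00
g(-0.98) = -0.03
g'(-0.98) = 0.67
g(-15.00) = 0.00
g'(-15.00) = 0.00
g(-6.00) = 0.00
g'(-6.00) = 0.00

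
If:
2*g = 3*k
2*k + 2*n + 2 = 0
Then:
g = -3*n/2 - 3/2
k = -n - 1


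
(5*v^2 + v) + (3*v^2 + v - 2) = 8*v^2 + 2*v - 2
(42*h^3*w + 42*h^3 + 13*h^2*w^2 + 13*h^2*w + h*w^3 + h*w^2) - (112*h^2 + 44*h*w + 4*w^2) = 42*h^3*w + 42*h^3 + 13*h^2*w^2 + 13*h^2*w - 112*h^2 + h*w^3 + h*w^2 - 44*h*w - 4*w^2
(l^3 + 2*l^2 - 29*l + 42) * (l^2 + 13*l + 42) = l^5 + 15*l^4 + 39*l^3 - 251*l^2 - 672*l + 1764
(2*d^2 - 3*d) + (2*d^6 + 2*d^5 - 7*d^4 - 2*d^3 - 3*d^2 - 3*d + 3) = 2*d^6 + 2*d^5 - 7*d^4 - 2*d^3 - d^2 - 6*d + 3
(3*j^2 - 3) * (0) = 0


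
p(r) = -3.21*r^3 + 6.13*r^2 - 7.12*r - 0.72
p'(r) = -9.63*r^2 + 12.26*r - 7.12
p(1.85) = -13.24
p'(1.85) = -17.40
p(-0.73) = 8.99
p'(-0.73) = -21.20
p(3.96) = -132.13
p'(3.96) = -109.58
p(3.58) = -94.93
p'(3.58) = -86.65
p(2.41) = -27.21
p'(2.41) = -33.51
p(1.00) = -4.92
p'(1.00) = -4.49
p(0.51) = -3.18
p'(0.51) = -3.37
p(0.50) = -3.15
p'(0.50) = -3.40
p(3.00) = -53.58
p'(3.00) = -57.01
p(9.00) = -1908.36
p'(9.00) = -676.81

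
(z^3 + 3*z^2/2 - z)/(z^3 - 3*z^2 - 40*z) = (-z^2 - 3*z/2 + 1)/(-z^2 + 3*z + 40)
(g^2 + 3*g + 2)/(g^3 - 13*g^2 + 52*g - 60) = (g^2 + 3*g + 2)/(g^3 - 13*g^2 + 52*g - 60)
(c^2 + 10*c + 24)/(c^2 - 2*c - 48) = (c + 4)/(c - 8)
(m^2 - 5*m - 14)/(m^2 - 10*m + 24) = (m^2 - 5*m - 14)/(m^2 - 10*m + 24)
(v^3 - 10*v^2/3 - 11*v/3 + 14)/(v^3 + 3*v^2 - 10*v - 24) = (v - 7/3)/(v + 4)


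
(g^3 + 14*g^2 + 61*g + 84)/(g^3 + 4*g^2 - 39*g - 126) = (g + 4)/(g - 6)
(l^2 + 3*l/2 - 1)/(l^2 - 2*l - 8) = (l - 1/2)/(l - 4)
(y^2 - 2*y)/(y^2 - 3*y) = (y - 2)/(y - 3)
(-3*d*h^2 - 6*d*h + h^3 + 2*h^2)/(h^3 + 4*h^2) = (-3*d*h - 6*d + h^2 + 2*h)/(h*(h + 4))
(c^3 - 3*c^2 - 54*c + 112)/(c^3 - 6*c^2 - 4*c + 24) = (c^2 - c - 56)/(c^2 - 4*c - 12)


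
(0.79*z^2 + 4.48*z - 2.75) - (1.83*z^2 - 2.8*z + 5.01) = -1.04*z^2 + 7.28*z - 7.76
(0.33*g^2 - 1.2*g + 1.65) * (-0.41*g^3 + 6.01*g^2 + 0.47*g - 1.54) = -0.1353*g^5 + 2.4753*g^4 - 7.7334*g^3 + 8.8443*g^2 + 2.6235*g - 2.541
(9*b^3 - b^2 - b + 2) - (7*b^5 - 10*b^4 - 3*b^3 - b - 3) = -7*b^5 + 10*b^4 + 12*b^3 - b^2 + 5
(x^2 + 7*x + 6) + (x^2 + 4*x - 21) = 2*x^2 + 11*x - 15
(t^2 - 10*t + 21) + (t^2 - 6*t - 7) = 2*t^2 - 16*t + 14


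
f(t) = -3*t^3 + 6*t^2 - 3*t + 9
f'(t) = -9*t^2 + 12*t - 3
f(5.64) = -355.28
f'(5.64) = -221.61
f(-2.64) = 113.94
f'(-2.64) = -97.41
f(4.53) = -160.34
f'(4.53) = -133.33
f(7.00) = -747.00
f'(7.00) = -360.00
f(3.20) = -37.46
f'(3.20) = -56.76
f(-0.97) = 20.29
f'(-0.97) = -23.11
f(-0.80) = 16.78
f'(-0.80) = -18.36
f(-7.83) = 1840.49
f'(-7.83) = -648.74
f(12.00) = -4347.00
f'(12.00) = -1155.00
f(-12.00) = 6093.00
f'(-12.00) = -1443.00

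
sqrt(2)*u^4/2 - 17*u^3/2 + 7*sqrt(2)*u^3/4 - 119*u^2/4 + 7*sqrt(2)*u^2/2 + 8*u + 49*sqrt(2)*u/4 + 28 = (u + 7/2)*(u - 8*sqrt(2))*(u - sqrt(2))*(sqrt(2)*u/2 + 1/2)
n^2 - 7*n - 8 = (n - 8)*(n + 1)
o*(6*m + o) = 6*m*o + o^2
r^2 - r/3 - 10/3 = (r - 2)*(r + 5/3)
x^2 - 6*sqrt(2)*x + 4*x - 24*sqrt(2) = (x + 4)*(x - 6*sqrt(2))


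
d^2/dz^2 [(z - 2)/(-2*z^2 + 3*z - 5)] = 2*(-(z - 2)*(4*z - 3)^2 + (6*z - 7)*(2*z^2 - 3*z + 5))/(2*z^2 - 3*z + 5)^3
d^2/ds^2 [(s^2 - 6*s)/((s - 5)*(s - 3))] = 2*(2*s^3 - 45*s^2 + 270*s - 495)/(s^6 - 24*s^5 + 237*s^4 - 1232*s^3 + 3555*s^2 - 5400*s + 3375)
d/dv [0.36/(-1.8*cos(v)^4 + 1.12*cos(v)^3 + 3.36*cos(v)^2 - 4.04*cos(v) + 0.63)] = (-2.592*cos(v)^3 + 1.2096*cos(v)^2 + 2.4192*cos(v) - 1.4544)*sin(v)/(-1.8*cos(v)^4 + 1.12*cos(v)^3 + 3.36*cos(v)^2 - 4.04*cos(v) + 0.63)^2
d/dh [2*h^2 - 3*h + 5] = 4*h - 3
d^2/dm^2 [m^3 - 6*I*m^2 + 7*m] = 6*m - 12*I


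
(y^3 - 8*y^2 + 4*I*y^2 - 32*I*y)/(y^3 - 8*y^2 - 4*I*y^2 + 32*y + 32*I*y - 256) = y/(y - 8*I)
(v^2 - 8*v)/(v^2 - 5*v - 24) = v/(v + 3)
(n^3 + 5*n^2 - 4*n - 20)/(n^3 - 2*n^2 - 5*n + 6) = (n^2 + 3*n - 10)/(n^2 - 4*n + 3)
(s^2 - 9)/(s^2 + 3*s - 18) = (s + 3)/(s + 6)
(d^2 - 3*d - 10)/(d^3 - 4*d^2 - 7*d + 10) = 1/(d - 1)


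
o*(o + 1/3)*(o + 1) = o^3 + 4*o^2/3 + o/3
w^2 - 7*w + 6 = (w - 6)*(w - 1)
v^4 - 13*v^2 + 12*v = v*(v - 3)*(v - 1)*(v + 4)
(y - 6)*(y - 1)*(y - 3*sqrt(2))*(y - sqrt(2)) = y^4 - 7*y^3 - 4*sqrt(2)*y^3 + 12*y^2 + 28*sqrt(2)*y^2 - 42*y - 24*sqrt(2)*y + 36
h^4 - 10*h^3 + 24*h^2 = h^2*(h - 6)*(h - 4)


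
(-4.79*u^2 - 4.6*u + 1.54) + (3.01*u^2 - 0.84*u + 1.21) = -1.78*u^2 - 5.44*u + 2.75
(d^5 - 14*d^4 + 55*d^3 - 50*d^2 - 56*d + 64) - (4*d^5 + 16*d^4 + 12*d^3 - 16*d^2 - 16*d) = -3*d^5 - 30*d^4 + 43*d^3 - 34*d^2 - 40*d + 64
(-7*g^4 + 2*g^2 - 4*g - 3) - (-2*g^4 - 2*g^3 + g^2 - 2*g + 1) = -5*g^4 + 2*g^3 + g^2 - 2*g - 4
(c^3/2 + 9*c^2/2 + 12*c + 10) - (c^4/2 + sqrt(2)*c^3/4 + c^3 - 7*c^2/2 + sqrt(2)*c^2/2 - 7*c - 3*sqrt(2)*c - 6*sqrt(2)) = -c^4/2 - c^3/2 - sqrt(2)*c^3/4 - sqrt(2)*c^2/2 + 8*c^2 + 3*sqrt(2)*c + 19*c + 6*sqrt(2) + 10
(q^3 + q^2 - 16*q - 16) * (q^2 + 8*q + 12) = q^5 + 9*q^4 + 4*q^3 - 132*q^2 - 320*q - 192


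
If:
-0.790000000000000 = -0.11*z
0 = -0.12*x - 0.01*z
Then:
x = -0.60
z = 7.18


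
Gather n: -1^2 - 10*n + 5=4 - 10*n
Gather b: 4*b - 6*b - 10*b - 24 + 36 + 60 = 72 - 12*b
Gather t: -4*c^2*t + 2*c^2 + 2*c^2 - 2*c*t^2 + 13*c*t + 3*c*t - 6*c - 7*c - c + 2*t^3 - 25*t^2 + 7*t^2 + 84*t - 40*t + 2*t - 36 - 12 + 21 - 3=4*c^2 - 14*c + 2*t^3 + t^2*(-2*c - 18) + t*(-4*c^2 + 16*c + 46) - 30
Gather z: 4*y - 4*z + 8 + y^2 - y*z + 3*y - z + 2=y^2 + 7*y + z*(-y - 5) + 10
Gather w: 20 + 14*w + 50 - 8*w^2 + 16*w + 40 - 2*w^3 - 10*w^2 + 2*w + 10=-2*w^3 - 18*w^2 + 32*w + 120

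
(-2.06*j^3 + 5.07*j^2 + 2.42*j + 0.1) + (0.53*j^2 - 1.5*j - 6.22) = -2.06*j^3 + 5.6*j^2 + 0.92*j - 6.12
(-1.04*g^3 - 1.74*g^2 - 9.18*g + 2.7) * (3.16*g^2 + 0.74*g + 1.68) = -3.2864*g^5 - 6.268*g^4 - 32.0436*g^3 - 1.1844*g^2 - 13.4244*g + 4.536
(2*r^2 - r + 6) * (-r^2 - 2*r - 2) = -2*r^4 - 3*r^3 - 8*r^2 - 10*r - 12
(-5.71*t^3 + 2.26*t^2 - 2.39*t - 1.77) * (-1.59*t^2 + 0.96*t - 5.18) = 9.0789*t^5 - 9.075*t^4 + 35.5475*t^3 - 11.1869*t^2 + 10.681*t + 9.1686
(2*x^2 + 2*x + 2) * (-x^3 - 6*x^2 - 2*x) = -2*x^5 - 14*x^4 - 18*x^3 - 16*x^2 - 4*x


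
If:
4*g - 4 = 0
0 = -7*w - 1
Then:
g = 1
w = -1/7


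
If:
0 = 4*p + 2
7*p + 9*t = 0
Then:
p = -1/2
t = 7/18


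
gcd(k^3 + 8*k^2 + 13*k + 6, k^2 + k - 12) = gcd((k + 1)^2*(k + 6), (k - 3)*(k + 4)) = 1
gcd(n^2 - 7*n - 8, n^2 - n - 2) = n + 1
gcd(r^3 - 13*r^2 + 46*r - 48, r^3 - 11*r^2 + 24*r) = r^2 - 11*r + 24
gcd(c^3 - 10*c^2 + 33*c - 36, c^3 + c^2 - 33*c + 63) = c^2 - 6*c + 9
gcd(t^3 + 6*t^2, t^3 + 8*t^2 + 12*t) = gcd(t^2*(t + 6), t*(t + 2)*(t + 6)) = t^2 + 6*t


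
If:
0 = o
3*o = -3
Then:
No Solution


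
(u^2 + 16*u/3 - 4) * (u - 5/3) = u^3 + 11*u^2/3 - 116*u/9 + 20/3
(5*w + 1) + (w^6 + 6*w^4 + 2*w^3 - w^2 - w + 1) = w^6 + 6*w^4 + 2*w^3 - w^2 + 4*w + 2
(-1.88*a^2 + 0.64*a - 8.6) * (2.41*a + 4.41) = -4.5308*a^3 - 6.7484*a^2 - 17.9036*a - 37.926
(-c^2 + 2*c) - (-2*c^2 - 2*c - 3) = c^2 + 4*c + 3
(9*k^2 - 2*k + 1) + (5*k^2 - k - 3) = 14*k^2 - 3*k - 2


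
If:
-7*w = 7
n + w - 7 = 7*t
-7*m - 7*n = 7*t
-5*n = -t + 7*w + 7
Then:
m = 24/17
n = -4/17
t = -20/17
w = -1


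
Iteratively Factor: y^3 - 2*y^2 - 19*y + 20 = (y - 1)*(y^2 - y - 20) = (y - 5)*(y - 1)*(y + 4)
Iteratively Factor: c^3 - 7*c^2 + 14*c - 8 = (c - 1)*(c^2 - 6*c + 8) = (c - 2)*(c - 1)*(c - 4)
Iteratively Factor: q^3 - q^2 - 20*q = (q)*(q^2 - q - 20) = q*(q + 4)*(q - 5)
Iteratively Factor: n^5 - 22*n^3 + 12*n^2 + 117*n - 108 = (n - 1)*(n^4 + n^3 - 21*n^2 - 9*n + 108) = (n - 3)*(n - 1)*(n^3 + 4*n^2 - 9*n - 36) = (n - 3)*(n - 1)*(n + 3)*(n^2 + n - 12) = (n - 3)^2*(n - 1)*(n + 3)*(n + 4)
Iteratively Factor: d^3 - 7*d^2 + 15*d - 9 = (d - 1)*(d^2 - 6*d + 9) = (d - 3)*(d - 1)*(d - 3)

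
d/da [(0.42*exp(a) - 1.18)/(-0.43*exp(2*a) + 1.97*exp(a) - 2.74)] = (0.1806*exp(2*a) - 1.0148*exp(a) + 1.1738)*exp(a)/(0.1849*exp(4*a) - 1.6942*exp(3*a) + 6.2373*exp(2*a) - 10.7956*exp(a) + 7.5076)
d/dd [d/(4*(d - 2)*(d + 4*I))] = (-d*(d - 2) - d*(d + 4*I) + (d - 2)*(d + 4*I))/(4*(d - 2)^2*(d + 4*I)^2)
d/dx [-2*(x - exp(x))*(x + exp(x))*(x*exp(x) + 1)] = -2*x^3*exp(x) - 6*x^2*exp(x) + 6*x*exp(3*x) - 4*x + 2*exp(3*x) + 4*exp(2*x)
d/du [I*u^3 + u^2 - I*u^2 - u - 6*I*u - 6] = 3*I*u^2 + 2*u*(1 - I) - 1 - 6*I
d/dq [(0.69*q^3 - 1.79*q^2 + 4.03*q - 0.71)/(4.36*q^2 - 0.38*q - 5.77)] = (3.0084*q^4 - 0.5244*q^3 - 28.8345*q^2 + 26.8478*q - 23.5229)/(19.0096*q^4 - 3.3136*q^3 - 50.17*q^2 + 4.3852*q + 33.2929)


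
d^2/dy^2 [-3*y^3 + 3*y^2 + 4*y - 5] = 6 - 18*y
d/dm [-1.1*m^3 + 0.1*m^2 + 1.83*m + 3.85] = -3.3*m^2 + 0.2*m + 1.83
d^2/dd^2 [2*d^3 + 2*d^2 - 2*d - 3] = 12*d + 4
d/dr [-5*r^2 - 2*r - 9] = -10*r - 2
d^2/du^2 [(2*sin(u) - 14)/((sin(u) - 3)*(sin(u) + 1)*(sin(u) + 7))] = 4*(-2*sin(u)^6 + 26*sin(u)^5 + 123*sin(u)^4 - 98*sin(u)^3 - 686*sin(u)^2 + 3304*sin(u) - 3115)/((sin(u) - 3)^3*(sin(u) + 1)^2*(sin(u) + 7)^3)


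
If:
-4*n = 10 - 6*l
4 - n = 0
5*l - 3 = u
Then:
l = 13/3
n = 4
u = 56/3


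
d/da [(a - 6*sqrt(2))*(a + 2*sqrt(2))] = 2*a - 4*sqrt(2)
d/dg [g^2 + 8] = 2*g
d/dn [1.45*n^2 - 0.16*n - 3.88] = 2.9*n - 0.16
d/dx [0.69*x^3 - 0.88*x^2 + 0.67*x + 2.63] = 2.07*x^2 - 1.76*x + 0.67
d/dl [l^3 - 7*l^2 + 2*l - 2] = 3*l^2 - 14*l + 2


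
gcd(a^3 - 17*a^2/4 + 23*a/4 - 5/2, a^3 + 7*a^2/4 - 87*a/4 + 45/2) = a - 5/4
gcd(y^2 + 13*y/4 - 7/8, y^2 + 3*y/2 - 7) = y + 7/2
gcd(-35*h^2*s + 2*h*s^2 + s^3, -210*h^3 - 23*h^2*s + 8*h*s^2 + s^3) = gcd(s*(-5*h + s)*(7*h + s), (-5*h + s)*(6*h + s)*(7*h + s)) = -35*h^2 + 2*h*s + s^2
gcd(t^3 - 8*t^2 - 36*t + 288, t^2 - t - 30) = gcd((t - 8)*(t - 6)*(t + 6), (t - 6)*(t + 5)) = t - 6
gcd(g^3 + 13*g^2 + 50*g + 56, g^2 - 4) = g + 2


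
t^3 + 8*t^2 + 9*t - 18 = (t - 1)*(t + 3)*(t + 6)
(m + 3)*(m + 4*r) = m^2 + 4*m*r + 3*m + 12*r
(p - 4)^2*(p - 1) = p^3 - 9*p^2 + 24*p - 16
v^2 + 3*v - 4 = (v - 1)*(v + 4)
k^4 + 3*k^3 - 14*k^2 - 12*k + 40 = (k - 2)^2*(k + 2)*(k + 5)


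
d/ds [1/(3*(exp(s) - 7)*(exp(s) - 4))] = (11 - 2*exp(s))*exp(s)/(3*(exp(4*s) - 22*exp(3*s) + 177*exp(2*s) - 616*exp(s) + 784))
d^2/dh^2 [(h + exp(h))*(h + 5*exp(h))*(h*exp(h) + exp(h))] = (h^3 + 24*h^2*exp(h) + 7*h^2 + 45*h*exp(2*h) + 72*h*exp(h) + 10*h + 75*exp(2*h) + 36*exp(h) + 2)*exp(h)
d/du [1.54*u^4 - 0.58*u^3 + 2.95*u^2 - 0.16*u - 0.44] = 6.16*u^3 - 1.74*u^2 + 5.9*u - 0.16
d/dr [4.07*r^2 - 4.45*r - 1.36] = 8.14*r - 4.45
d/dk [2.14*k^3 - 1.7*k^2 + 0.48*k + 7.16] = 6.42*k^2 - 3.4*k + 0.48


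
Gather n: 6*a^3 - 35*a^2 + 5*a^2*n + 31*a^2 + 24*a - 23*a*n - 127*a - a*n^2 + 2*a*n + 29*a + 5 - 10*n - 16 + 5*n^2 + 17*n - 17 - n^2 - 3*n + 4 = 6*a^3 - 4*a^2 - 74*a + n^2*(4 - a) + n*(5*a^2 - 21*a + 4) - 24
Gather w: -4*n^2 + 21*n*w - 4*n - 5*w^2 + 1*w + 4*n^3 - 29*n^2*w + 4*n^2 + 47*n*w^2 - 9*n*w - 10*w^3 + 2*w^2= 4*n^3 - 4*n - 10*w^3 + w^2*(47*n - 3) + w*(-29*n^2 + 12*n + 1)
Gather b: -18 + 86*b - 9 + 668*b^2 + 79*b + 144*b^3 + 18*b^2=144*b^3 + 686*b^2 + 165*b - 27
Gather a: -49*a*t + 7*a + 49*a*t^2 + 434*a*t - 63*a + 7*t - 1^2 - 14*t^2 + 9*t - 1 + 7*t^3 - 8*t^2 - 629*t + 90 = a*(49*t^2 + 385*t - 56) + 7*t^3 - 22*t^2 - 613*t + 88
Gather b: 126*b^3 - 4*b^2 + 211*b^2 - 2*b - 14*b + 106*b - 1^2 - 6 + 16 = 126*b^3 + 207*b^2 + 90*b + 9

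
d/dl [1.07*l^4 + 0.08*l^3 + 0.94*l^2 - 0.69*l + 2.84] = 4.28*l^3 + 0.24*l^2 + 1.88*l - 0.69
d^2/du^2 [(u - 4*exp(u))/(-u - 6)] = 2*(-u + (1 - 4*exp(u))*(u + 6) + 2*(u + 6)^2*exp(u) + 4*exp(u))/(u + 6)^3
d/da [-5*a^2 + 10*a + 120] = 10 - 10*a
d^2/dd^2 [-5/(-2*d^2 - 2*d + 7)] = 20*(-2*d^2 - 2*d + 2*(2*d + 1)^2 + 7)/(2*d^2 + 2*d - 7)^3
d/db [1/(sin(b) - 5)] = -cos(b)/(sin(b) - 5)^2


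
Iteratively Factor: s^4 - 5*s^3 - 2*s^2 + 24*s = (s + 2)*(s^3 - 7*s^2 + 12*s) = s*(s + 2)*(s^2 - 7*s + 12) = s*(s - 3)*(s + 2)*(s - 4)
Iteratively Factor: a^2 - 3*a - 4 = (a - 4)*(a + 1)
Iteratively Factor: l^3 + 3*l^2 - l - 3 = (l + 1)*(l^2 + 2*l - 3) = (l - 1)*(l + 1)*(l + 3)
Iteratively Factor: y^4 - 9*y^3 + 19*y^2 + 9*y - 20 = (y - 5)*(y^3 - 4*y^2 - y + 4) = (y - 5)*(y - 4)*(y^2 - 1) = (y - 5)*(y - 4)*(y + 1)*(y - 1)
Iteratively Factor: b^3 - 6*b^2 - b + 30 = (b - 3)*(b^2 - 3*b - 10) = (b - 5)*(b - 3)*(b + 2)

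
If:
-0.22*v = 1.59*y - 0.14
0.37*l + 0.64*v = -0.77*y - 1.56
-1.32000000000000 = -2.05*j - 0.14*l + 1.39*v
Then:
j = 1.43849703361898 - 5.61206328279499*y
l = 10.4201474201474*y - 5.31695331695332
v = 0.636363636363636 - 7.22727272727273*y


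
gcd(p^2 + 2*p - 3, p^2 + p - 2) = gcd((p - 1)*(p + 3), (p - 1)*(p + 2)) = p - 1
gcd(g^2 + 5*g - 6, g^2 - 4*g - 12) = 1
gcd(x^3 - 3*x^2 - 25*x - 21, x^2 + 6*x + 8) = 1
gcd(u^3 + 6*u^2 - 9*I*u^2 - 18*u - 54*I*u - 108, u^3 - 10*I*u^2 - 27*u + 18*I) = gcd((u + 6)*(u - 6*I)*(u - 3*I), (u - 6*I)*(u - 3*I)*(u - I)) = u^2 - 9*I*u - 18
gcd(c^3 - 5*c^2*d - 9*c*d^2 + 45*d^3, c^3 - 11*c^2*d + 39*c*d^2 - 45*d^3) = c^2 - 8*c*d + 15*d^2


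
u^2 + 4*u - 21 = (u - 3)*(u + 7)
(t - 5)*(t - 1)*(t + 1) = t^3 - 5*t^2 - t + 5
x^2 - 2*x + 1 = (x - 1)^2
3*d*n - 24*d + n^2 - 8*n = (3*d + n)*(n - 8)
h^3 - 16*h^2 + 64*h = h*(h - 8)^2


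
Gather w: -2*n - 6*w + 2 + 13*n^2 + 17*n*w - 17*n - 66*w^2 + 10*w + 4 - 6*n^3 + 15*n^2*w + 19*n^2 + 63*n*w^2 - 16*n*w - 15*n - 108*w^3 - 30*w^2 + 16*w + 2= -6*n^3 + 32*n^2 - 34*n - 108*w^3 + w^2*(63*n - 96) + w*(15*n^2 + n + 20) + 8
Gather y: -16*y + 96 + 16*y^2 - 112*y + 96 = 16*y^2 - 128*y + 192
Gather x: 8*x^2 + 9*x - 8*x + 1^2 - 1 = 8*x^2 + x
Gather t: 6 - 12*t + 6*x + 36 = -12*t + 6*x + 42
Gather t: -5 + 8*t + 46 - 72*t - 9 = 32 - 64*t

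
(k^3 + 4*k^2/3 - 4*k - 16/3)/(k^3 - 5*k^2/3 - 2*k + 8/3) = (k + 2)/(k - 1)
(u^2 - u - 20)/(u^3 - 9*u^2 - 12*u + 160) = 1/(u - 8)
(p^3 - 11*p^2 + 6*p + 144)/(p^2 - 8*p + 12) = (p^2 - 5*p - 24)/(p - 2)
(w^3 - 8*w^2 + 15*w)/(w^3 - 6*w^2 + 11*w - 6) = w*(w - 5)/(w^2 - 3*w + 2)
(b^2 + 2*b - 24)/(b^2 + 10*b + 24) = (b - 4)/(b + 4)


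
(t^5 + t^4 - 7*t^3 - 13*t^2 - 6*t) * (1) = t^5 + t^4 - 7*t^3 - 13*t^2 - 6*t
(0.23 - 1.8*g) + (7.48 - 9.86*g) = 7.71 - 11.66*g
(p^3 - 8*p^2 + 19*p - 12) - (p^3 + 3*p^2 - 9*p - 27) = -11*p^2 + 28*p + 15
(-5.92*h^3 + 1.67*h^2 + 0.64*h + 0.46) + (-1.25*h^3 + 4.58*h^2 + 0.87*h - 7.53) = -7.17*h^3 + 6.25*h^2 + 1.51*h - 7.07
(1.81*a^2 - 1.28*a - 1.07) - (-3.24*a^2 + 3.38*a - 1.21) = 5.05*a^2 - 4.66*a + 0.14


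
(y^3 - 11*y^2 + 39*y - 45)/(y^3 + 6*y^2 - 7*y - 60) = (y^2 - 8*y + 15)/(y^2 + 9*y + 20)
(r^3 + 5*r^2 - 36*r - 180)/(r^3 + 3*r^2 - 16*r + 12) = (r^2 - r - 30)/(r^2 - 3*r + 2)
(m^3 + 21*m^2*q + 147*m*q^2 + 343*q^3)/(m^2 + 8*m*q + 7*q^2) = (m^2 + 14*m*q + 49*q^2)/(m + q)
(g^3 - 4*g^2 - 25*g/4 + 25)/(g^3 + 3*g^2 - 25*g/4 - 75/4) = (g - 4)/(g + 3)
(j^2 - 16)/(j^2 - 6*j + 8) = (j + 4)/(j - 2)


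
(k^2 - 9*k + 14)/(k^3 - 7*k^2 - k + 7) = (k - 2)/(k^2 - 1)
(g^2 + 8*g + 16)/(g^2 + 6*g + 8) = (g + 4)/(g + 2)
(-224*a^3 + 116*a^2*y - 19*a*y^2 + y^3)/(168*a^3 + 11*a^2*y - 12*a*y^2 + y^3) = (-4*a + y)/(3*a + y)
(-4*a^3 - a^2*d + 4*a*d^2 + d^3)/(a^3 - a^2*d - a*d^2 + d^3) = (-4*a - d)/(a - d)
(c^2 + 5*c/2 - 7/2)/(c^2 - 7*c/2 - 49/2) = (c - 1)/(c - 7)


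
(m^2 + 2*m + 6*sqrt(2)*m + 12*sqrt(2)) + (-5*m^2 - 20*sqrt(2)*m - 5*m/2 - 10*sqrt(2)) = -4*m^2 - 14*sqrt(2)*m - m/2 + 2*sqrt(2)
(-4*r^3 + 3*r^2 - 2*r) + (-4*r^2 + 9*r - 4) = -4*r^3 - r^2 + 7*r - 4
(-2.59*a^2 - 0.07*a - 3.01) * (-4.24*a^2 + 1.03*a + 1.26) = 10.9816*a^4 - 2.3709*a^3 + 9.4269*a^2 - 3.1885*a - 3.7926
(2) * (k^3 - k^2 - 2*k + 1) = 2*k^3 - 2*k^2 - 4*k + 2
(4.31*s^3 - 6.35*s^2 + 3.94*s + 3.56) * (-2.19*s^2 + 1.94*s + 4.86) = -9.4389*s^5 + 22.2679*s^4 - 0.000999999999999446*s^3 - 31.0138*s^2 + 26.0548*s + 17.3016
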